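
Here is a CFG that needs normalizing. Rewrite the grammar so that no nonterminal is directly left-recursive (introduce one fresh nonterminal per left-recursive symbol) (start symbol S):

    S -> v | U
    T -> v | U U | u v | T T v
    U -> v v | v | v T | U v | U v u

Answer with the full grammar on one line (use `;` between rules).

S -> v | U; T -> v T' | U U T' | u v T'; U -> v v U' | v U' | v T U'; T' -> T v T' | ε; U' -> v U' | v u U' | ε

Left recursion appears on T, U.
For T: α = {T v}, β = {v, U U, u v}. Rewrite as T → β T' and T' → α T' | ε.
For U: α = {v, v u}, β = {v v, v, v T}. Rewrite as U → β U' and U' → α U' | ε.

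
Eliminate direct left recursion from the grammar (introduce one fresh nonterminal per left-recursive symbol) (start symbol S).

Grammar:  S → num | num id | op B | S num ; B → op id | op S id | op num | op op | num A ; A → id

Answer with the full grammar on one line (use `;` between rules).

S → num S' | num id S' | op B S'; B → op id | op S id | op num | op op | num A; A → id; S' → num S' | ε

Directly left-recursive nonterminal: S.
For S: α = {num}, β = {num, num id, op B}. Rewrite as S → β S' and S' → α S' | ε.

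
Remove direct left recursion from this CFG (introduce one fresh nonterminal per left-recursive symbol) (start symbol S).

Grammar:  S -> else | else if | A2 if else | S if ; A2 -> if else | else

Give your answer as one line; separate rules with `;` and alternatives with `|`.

Directly left-recursive nonterminal: S.
For S: α = {if}, β = {else, else if, A2 if else}. Rewrite as S → β S' and S' → α S' | ε.

S -> else S' | else if S' | A2 if else S'; A2 -> if else | else; S' -> if S' | ε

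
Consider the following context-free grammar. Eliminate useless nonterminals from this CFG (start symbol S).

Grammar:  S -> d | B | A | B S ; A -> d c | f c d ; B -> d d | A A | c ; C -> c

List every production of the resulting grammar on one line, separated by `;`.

Generating nonterminals: {A, B, C, S}.
Reachable from S after that: {A, B, S}.
Removed useless symbols: {C} and every production mentioning them.

S -> d | B | A | B S; A -> d c | f c d; B -> d d | A A | c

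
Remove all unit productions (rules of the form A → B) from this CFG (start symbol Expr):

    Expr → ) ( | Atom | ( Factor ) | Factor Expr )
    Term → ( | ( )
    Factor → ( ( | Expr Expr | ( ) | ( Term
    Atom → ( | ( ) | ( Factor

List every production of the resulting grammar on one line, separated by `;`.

Unit pairs: Expr ⇒* {Atom}.
For each unit pair (A, B), copy every non-unit production of B to A, then drop all unit productions.

Expr → ( | ( ) | ( Factor | ) ( | ( Factor ) | Factor Expr ); Term → ( | ( ); Factor → ( ( | Expr Expr | ( ) | ( Term; Atom → ( | ( ) | ( Factor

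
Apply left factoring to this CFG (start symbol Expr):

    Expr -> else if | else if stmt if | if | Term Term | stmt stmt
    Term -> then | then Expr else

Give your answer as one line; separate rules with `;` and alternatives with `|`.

Expr -> if | Term Term | stmt stmt | else if Expr1; Term -> then Term1; Expr1 -> ε | stmt if; Term1 -> ε | Expr else

Expr has alternatives sharing prefix 'else if': factor to Expr → else if Expr1 with Expr1 → ε | stmt if.
Term has alternatives sharing prefix 'then': factor to Term → then Term1 with Term1 → ε | Expr else.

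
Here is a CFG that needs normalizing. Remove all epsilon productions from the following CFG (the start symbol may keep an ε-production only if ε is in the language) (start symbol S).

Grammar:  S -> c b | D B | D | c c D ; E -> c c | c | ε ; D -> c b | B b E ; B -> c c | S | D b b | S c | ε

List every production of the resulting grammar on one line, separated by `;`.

S -> c b | D B | D | c c D; E -> c c | c; D -> c b | B b E | B b | b E | b; B -> c c | S | D b b | S c

Nullable set = {B, E}.
ε ∉ L(G), so no ε-production is kept.
Expand every rule over subsets of its nullable positions: S → D B gives D B | D. D → B b E gives B b E | B b | b E | b.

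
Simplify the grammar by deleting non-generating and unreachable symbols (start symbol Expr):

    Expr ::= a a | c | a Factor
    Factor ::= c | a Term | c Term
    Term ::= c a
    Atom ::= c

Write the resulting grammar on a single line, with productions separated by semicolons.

Expr ::= a a | c | a Factor; Factor ::= c | a Term | c Term; Term ::= c a

Generating nonterminals: {Atom, Expr, Factor, Term}.
Reachable from Expr after that: {Expr, Factor, Term}.
Removed useless symbols: {Atom} and every production mentioning them.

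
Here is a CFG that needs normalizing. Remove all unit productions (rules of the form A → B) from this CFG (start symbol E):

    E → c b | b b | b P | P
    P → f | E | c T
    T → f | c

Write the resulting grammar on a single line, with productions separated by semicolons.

E → c b | b b | b P | f | c T; P → c b | b b | b P | f | c T; T → f | c

Unit pairs: E ⇒* {P}; P ⇒* {E}.
For each unit pair (A, B), copy every non-unit production of B to A, then drop all unit productions.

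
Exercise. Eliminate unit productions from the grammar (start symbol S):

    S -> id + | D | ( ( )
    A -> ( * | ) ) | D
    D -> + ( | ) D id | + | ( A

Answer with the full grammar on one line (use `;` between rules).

S -> + ( | ) D id | + | ( A | id + | ( ( ); A -> + ( | ) D id | + | ( A | ( * | ) ); D -> + ( | ) D id | + | ( A

Unit pairs: A ⇒* {D}; S ⇒* {D}.
Replace each nonterminal's rules with the union of the non-unit rules of every nonterminal it unit-derives.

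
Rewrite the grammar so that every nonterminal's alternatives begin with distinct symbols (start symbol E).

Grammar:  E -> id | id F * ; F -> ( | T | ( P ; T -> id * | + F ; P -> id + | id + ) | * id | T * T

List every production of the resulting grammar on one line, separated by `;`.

E -> id E'; F -> T | ( F'; T -> id * | + F; P -> * id | T * T | id + P'; E' -> epsilon | F *; F' -> epsilon | P; P' -> epsilon | )

E has alternatives sharing prefix 'id': factor to E → id E' with E' → ε | F *.
F has alternatives sharing prefix '(': factor to F → ( F' with F' → ε | P.
P has alternatives sharing prefix 'id +': factor to P → id + P' with P' → ε | ).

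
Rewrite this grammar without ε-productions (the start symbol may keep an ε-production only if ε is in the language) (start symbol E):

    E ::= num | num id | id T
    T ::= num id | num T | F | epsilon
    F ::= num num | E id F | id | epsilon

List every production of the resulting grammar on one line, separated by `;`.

Nullable nonterminals: {F, T}.
ε ∉ L(G), so no ε-production is kept.
Expand every rule over subsets of its nullable positions: E → id T gives id T | id. T → num T gives num T | num. F → E id F gives E id F | E id.

E ::= num | num id | id T | id; T ::= num id | num T | num | F; F ::= num num | E id F | E id | id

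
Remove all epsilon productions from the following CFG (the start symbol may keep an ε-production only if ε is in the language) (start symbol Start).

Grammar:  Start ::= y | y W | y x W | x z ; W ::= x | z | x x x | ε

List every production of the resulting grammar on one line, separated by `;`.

Start ::= y | y W | y x W | y x | x z; W ::= x | z | x x x

Nullable nonterminals: {W}.
ε ∉ L(G), so no ε-production is kept.
For each production, add variants omitting each subset of nullable occurrences: Start → y x W gives y x W | y x.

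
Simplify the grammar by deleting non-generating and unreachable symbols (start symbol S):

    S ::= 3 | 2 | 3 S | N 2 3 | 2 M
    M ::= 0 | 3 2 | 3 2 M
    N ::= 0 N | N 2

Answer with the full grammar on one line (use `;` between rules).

Generating nonterminals: {M, S}.
Reachable from S after that: {M, S}.
Removed useless symbols: {N} and every production mentioning them.

S ::= 3 | 2 | 3 S | 2 M; M ::= 0 | 3 2 | 3 2 M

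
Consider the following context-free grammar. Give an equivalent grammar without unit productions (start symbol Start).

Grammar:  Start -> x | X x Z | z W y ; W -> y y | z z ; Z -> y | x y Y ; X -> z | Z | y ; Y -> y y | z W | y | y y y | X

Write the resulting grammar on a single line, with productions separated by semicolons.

Unit pairs: X ⇒* {Z}; Y ⇒* {X, Z}.
For each unit pair (A, B), copy every non-unit production of B to A, then drop all unit productions.

Start -> x | X x Z | z W y; W -> y y | z z; Z -> y | x y Y; X -> y | x y Y | z; Y -> y | x y Y | z | y y | z W | y y y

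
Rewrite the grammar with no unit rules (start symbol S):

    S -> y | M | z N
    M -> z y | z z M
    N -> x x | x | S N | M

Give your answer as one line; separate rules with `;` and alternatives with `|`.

S -> y | z N | z y | z z M; M -> z y | z z M; N -> x x | x | S N | z y | z z M

Unit pairs: N ⇒* {M}; S ⇒* {M}.
Replace each nonterminal's rules with the union of the non-unit rules of every nonterminal it unit-derives.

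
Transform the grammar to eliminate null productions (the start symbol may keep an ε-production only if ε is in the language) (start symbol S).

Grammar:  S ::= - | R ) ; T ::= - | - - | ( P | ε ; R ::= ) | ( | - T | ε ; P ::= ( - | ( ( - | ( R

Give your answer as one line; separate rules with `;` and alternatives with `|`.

Nullable nonterminals: {R, T}.
ε ∉ L(G), so no ε-production is kept.
Expand every rule over subsets of its nullable positions: S → R ) gives R ) | ). R → - T gives - T | -. P → ( R gives ( R | (.

S ::= - | R ) | ); T ::= - | - - | ( P; R ::= ) | ( | - T | -; P ::= ( - | ( ( - | ( R | (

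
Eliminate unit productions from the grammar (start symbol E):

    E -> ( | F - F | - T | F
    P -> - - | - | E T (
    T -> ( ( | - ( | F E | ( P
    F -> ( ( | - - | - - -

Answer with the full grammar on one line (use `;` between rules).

E -> ( | F - F | - T | ( ( | - - | - - -; P -> - - | - | E T (; T -> ( ( | - ( | F E | ( P; F -> ( ( | - - | - - -

Unit pairs: E ⇒* {F}.
Replace each nonterminal's rules with the union of the non-unit rules of every nonterminal it unit-derives.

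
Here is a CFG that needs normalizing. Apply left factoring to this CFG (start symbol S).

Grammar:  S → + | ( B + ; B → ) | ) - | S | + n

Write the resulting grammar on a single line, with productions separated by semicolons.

S → + | ( B +; B → S | + n | ) B'; B' → ε | -

B has alternatives sharing prefix ')': factor to B → ) B' with B' → ε | -.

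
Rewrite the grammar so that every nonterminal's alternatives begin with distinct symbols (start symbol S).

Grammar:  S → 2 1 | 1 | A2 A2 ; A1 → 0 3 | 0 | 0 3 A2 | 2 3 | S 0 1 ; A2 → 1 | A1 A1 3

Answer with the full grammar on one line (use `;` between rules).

S → 2 1 | 1 | A2 A2; A1 → 2 3 | S 0 1 | 0 A1'; A2 → 1 | A1 A1 3; A1' → ε | 3 A1''; A1'' → ε | A2

A1 has alternatives sharing prefix '0': factor to A1 → 0 A1' with A1' → 3 | ε | 3 A2.
A1' has alternatives sharing prefix '3': factor to A1' → 3 A1'' with A1'' → ε | A2.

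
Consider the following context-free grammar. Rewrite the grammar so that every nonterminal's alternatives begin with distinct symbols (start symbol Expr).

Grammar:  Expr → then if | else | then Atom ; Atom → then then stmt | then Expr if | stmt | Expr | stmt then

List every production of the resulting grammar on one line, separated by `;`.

Expr → else | then Expr1; Atom → Expr | then Atom1 | stmt Atom2; Expr1 → if | Atom; Atom1 → then stmt | Expr if; Atom2 → ε | then

Expr has alternatives sharing prefix 'then': factor to Expr → then Expr1 with Expr1 → if | Atom.
Atom has alternatives sharing prefix 'then': factor to Atom → then Atom1 with Atom1 → then stmt | Expr if.
Atom has alternatives sharing prefix 'stmt': factor to Atom → stmt Atom2 with Atom2 → ε | then.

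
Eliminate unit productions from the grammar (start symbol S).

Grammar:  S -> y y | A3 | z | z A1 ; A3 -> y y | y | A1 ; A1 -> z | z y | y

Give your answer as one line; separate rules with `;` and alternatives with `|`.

S -> z | z y | y | y y | z A1; A3 -> z | z y | y | y y; A1 -> z | z y | y

Unit pairs: A3 ⇒* {A1}; S ⇒* {A1, A3}.
Replace each nonterminal's rules with the union of the non-unit rules of every nonterminal it unit-derives.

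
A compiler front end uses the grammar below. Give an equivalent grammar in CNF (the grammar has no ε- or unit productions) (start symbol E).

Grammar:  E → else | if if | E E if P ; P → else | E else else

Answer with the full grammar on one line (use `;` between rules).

Introduce a nonterminal for each terminal appearing in a rule of length ≥ 2: X1 → if, X2 → else.
Binarize each right-hand side of length ≥ 3 by chaining fresh nonterminals (Y1, Y2, …): affected rules were E → E E X1 P; P → E X2 X2.

E → else | X1 X1 | E Y1; P → else | E Y3; X1 → if; X2 → else; Y1 → E Y2; Y2 → X1 P; Y3 → X2 X2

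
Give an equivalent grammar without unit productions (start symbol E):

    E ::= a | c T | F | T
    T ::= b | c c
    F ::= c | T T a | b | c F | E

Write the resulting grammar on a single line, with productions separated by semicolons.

Unit pairs: E ⇒* {F, T}; F ⇒* {E, T}.
For every A with A ⇒* B via unit rules, add B's non-unit alternatives to A; then delete every rule of the form X → Y.

E ::= a | c T | c | T T a | b | c F | c c; T ::= b | c c; F ::= a | c T | c | T T a | b | c F | c c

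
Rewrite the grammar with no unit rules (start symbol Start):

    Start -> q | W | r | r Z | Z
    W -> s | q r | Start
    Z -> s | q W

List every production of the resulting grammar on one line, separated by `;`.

Unit pairs: Start ⇒* {W, Z}; W ⇒* {Start, Z}.
For every A with A ⇒* B via unit rules, add B's non-unit alternatives to A; then delete every rule of the form X → Y.

Start -> s | q W | q | r | r Z | q r; W -> s | q W | q | r | r Z | q r; Z -> s | q W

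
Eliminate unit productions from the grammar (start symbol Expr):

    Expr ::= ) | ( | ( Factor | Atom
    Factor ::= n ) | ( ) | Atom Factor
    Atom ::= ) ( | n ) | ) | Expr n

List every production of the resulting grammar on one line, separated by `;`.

Expr ::= ) ( | n ) | ) | Expr n | ( | ( Factor; Factor ::= n ) | ( ) | Atom Factor; Atom ::= ) ( | n ) | ) | Expr n

Unit pairs: Expr ⇒* {Atom}.
For each unit pair (A, B), copy every non-unit production of B to A, then drop all unit productions.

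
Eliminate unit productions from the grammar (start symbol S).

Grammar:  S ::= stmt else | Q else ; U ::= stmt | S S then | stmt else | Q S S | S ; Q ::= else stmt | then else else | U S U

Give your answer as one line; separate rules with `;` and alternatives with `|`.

S ::= stmt else | Q else; U ::= stmt | S S then | stmt else | Q S S | Q else; Q ::= else stmt | then else else | U S U

Unit pairs: U ⇒* {S}.
For every A with A ⇒* B via unit rules, add B's non-unit alternatives to A; then delete every rule of the form X → Y.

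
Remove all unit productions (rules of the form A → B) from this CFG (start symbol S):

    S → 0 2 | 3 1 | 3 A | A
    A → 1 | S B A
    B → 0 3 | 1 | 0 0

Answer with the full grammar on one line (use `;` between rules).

Unit pairs: S ⇒* {A}.
For every A with A ⇒* B via unit rules, add B's non-unit alternatives to A; then delete every rule of the form X → Y.

S → 0 2 | 3 1 | 3 A | 1 | S B A; A → 1 | S B A; B → 0 3 | 1 | 0 0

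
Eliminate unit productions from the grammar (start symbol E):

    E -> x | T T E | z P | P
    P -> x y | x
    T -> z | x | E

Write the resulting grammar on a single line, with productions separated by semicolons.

E -> x | T T E | z P | x y; P -> x y | x; T -> x | T T E | z P | x y | z

Unit pairs: E ⇒* {P}; T ⇒* {E, P}.
For each unit pair (A, B), copy every non-unit production of B to A, then drop all unit productions.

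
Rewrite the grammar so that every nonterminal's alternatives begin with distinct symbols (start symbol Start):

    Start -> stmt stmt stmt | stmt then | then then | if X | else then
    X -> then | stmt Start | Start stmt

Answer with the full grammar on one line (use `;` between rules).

Start has alternatives sharing prefix 'stmt': factor to Start → stmt Start1 with Start1 → stmt stmt | then.

Start -> then then | if X | else then | stmt Start1; X -> then | stmt Start | Start stmt; Start1 -> stmt stmt | then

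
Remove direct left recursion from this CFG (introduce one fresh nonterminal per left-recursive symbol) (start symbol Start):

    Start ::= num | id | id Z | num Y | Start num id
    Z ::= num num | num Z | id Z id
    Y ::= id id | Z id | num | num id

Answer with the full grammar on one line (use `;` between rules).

Start ::= num Start1 | id Start1 | id Z Start1 | num Y Start1; Z ::= num num | num Z | id Z id; Y ::= id id | Z id | num | num id; Start1 ::= num id Start1 | ε

Start is directly left-recursive.
For Start: α = {num id}, β = {num, id, id Z, num Y}. Rewrite as Start → β Start1 and Start1 → α Start1 | ε.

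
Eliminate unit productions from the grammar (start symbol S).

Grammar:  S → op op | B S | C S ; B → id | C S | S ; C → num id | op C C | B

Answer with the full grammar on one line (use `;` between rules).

S → op op | B S | C S; B → id | C S | op op | B S; C → id | C S | num id | op C C | op op | B S

Unit pairs: B ⇒* {S}; C ⇒* {B, S}.
For every A with A ⇒* B via unit rules, add B's non-unit alternatives to A; then delete every rule of the form X → Y.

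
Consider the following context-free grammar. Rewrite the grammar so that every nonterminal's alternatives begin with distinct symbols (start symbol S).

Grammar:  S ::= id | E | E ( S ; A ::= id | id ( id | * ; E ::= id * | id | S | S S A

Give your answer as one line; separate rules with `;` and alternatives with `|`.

S has alternatives sharing prefix 'E': factor to S → E S' with S' → ε | ( S.
A has alternatives sharing prefix 'id': factor to A → id A' with A' → ε | ( id.
E has alternatives sharing prefix 'id': factor to E → id E' with E' → * | ε.
E has alternatives sharing prefix 'S': factor to E → S E'' with E'' → ε | S A.

S ::= id | E S'; A ::= * | id A'; E ::= id E' | S E''; S' ::= epsilon | ( S; A' ::= epsilon | ( id; E' ::= * | epsilon; E'' ::= epsilon | S A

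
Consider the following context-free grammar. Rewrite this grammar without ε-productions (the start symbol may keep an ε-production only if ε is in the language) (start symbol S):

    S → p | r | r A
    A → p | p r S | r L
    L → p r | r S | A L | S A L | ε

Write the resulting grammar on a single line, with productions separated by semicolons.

Nullable set = {L}.
ε ∉ L(G), so no ε-production is kept.
Add the nullable-subset variants: A → r L gives r L | r. L → A L gives A L | A. L → S A L gives S A L | S A.

S → p | r | r A; A → p | p r S | r L | r; L → p r | r S | A L | A | S A L | S A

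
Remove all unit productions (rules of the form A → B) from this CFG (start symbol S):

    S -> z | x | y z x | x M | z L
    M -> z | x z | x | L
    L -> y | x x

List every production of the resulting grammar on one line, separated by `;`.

Unit pairs: M ⇒* {L}.
For each unit pair (A, B), copy every non-unit production of B to A, then drop all unit productions.

S -> z | x | y z x | x M | z L; M -> y | x x | z | x z | x; L -> y | x x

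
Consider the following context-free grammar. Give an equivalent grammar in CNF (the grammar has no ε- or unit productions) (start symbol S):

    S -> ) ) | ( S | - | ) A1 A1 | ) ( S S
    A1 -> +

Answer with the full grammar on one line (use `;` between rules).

Introduce a nonterminal for each terminal appearing in a rule of length ≥ 2: X1 → ), X2 → (.
Binarize each right-hand side of length ≥ 3 by chaining fresh nonterminals (Y1, Y2, …): affected rules were S → X1 A1 A1; S → X1 X2 S S.

S -> X1 X1 | X2 S | - | X1 Y1 | X1 Y2; A1 -> +; X1 -> ); X2 -> (; Y1 -> A1 A1; Y2 -> X2 Y3; Y3 -> S S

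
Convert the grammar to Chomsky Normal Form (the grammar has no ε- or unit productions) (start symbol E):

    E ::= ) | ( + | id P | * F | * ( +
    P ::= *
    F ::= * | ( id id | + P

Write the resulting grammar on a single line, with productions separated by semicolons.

E ::= ) | X1 X2 | X3 P | X4 F | X4 Y1; P ::= *; F ::= * | X1 Y2 | X2 P; X1 ::= (; X2 ::= +; X3 ::= id; X4 ::= *; Y1 ::= X1 X2; Y2 ::= X3 X3

Introduce a nonterminal for each terminal appearing in a rule of length ≥ 2: X1 → (, X2 → +, X3 → id, X4 → *.
Binarize each right-hand side of length ≥ 3 by chaining fresh nonterminals (Y1, Y2, …): affected rules were E → X4 X1 X2; F → X1 X3 X3.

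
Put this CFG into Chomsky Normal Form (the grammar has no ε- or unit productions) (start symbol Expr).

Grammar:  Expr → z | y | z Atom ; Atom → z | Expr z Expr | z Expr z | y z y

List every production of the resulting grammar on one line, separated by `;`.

Expr → z | y | X1 Atom; Atom → z | Expr Y1 | X1 Y2 | X2 Y3; X1 → z; X2 → y; Y1 → X1 Expr; Y2 → Expr X1; Y3 → X1 X2

Introduce a nonterminal for each terminal appearing in a rule of length ≥ 2: X1 → z, X2 → y.
Binarize each right-hand side of length ≥ 3 by chaining fresh nonterminals (Y1, Y2, …): affected rules were Atom → Expr X1 Expr; Atom → X1 Expr X1; Atom → X2 X1 X2.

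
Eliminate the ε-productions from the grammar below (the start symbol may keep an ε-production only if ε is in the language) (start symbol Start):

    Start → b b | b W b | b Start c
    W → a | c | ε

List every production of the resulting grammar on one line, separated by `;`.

Nullable set = {W}.
ε ∉ L(G), so no ε-production is kept.

Start → b b | b W b | b Start c; W → a | c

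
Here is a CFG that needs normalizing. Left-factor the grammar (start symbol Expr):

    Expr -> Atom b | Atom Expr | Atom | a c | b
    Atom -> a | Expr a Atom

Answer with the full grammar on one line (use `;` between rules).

Expr -> a c | b | Atom Expr1; Atom -> a | Expr a Atom; Expr1 -> b | Expr | ε

Expr has alternatives sharing prefix 'Atom': factor to Expr → Atom Expr1 with Expr1 → b | Expr | ε.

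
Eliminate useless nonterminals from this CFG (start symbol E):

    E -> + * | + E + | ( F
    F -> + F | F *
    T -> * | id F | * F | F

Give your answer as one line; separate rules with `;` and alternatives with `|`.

E -> + * | + E +

Generating nonterminals: {E, T}.
Reachable from E after that: {E}.
Removed useless symbols: {F, T} and every production mentioning them.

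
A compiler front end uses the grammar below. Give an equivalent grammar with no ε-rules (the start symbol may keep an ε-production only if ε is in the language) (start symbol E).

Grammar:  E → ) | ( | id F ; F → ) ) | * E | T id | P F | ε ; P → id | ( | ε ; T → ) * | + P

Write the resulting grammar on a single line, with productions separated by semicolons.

E → ) | ( | id F | id; F → ) ) | * E | T id | P F | P; P → id | (; T → ) * | + P | +

The nullable symbols are {F, P}.
ε ∉ L(G), so no ε-production is kept.
Add the nullable-subset variants: E → id F gives id F | id. F → P F gives P F | P. T → + P gives + P | +.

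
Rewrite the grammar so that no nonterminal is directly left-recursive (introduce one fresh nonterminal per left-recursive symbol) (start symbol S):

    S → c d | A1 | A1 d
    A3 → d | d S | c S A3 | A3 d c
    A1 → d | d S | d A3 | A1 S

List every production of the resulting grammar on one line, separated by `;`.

S → c d | A1 | A1 d; A3 → d A3' | d S A3' | c S A3 A3'; A1 → d A1' | d S A1' | d A3 A1'; A3' → d c A3' | ε; A1' → S A1' | ε

Directly left-recursive nonterminals: A3, A1.
For A3: α = {d c}, β = {d, d S, c S A3}. Rewrite as A3 → β A3' and A3' → α A3' | ε.
For A1: α = {S}, β = {d, d S, d A3}. Rewrite as A1 → β A1' and A1' → α A1' | ε.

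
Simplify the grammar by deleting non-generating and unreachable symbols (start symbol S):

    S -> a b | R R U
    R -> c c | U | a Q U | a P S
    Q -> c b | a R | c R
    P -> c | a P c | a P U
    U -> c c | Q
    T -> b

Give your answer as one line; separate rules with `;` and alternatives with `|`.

S -> a b | R R U; R -> c c | U | a Q U | a P S; Q -> c b | a R | c R; P -> c | a P c | a P U; U -> c c | Q

Generating nonterminals: {P, Q, R, S, T, U}.
Reachable from S after that: {P, Q, R, S, U}.
Removed useless symbols: {T} and every production mentioning them.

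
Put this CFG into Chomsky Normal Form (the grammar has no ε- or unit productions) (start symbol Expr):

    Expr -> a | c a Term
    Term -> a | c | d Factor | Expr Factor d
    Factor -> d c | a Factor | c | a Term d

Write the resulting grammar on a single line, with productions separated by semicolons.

Introduce a nonterminal for each terminal appearing in a rule of length ≥ 2: X1 → c, X2 → a, X3 → d.
Binarize each right-hand side of length ≥ 3 by chaining fresh nonterminals (Y1, Y2, …): affected rules were Expr → X1 X2 Term; Term → Expr Factor X3; Factor → X2 Term X3.

Expr -> a | X1 Y1; Term -> a | c | X3 Factor | Expr Y2; Factor -> X3 X1 | X2 Factor | c | X2 Y3; X1 -> c; X2 -> a; X3 -> d; Y1 -> X2 Term; Y2 -> Factor X3; Y3 -> Term X3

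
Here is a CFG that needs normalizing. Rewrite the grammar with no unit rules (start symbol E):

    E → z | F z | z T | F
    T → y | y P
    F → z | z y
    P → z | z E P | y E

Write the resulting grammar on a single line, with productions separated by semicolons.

E → z | F z | z T | z y; T → y | y P; F → z | z y; P → z | z E P | y E

Unit pairs: E ⇒* {F}.
Replace each nonterminal's rules with the union of the non-unit rules of every nonterminal it unit-derives.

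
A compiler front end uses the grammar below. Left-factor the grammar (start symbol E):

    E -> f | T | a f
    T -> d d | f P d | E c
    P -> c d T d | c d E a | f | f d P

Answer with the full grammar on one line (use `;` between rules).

P has alternatives sharing prefix 'c d': factor to P → c d P' with P' → T d | E a.
P has alternatives sharing prefix 'f': factor to P → f P'' with P'' → ε | d P.

E -> f | T | a f; T -> d d | f P d | E c; P -> c d P' | f P''; P' -> T d | E a; P'' -> ε | d P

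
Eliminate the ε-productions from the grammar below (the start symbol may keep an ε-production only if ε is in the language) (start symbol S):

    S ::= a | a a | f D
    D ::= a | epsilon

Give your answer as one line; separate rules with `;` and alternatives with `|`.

S ::= a | a a | f D | f; D ::= a

Nullable nonterminals: {D}.
ε ∉ L(G), so no ε-production is kept.
For each production, add variants omitting each subset of nullable occurrences: S → f D gives f D | f.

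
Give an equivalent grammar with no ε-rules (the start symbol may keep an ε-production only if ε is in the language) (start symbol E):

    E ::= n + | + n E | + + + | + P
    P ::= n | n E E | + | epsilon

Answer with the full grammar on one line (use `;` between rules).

E ::= n + | + n E | + + + | + P | +; P ::= n | n E E | +

The nullable symbols are {P}.
ε ∉ L(G), so no ε-production is kept.
Add the nullable-subset variants: E → + P gives + P | +.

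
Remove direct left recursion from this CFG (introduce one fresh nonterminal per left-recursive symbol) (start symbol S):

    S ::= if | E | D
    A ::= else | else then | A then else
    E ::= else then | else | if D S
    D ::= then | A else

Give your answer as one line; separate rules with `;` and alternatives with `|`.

S ::= if | E | D; A ::= else A' | else then A'; E ::= else then | else | if D S; D ::= then | A else; A' ::= then else A' | ε

Directly left-recursive nonterminal: A.
For A: α = {then else}, β = {else, else then}. Rewrite as A → β A' and A' → α A' | ε.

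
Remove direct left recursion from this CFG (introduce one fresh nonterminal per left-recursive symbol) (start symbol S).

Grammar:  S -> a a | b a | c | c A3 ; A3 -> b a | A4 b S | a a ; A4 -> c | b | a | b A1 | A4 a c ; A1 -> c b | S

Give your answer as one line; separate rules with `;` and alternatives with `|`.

A4 is directly left-recursive.
For A4: α = {a c}, β = {c, b, a, b A1}. Rewrite as A4 → β A4' and A4' → α A4' | ε.

S -> a a | b a | c | c A3; A3 -> b a | A4 b S | a a; A4 -> c A4' | b A4' | a A4' | b A1 A4'; A1 -> c b | S; A4' -> a c A4' | ε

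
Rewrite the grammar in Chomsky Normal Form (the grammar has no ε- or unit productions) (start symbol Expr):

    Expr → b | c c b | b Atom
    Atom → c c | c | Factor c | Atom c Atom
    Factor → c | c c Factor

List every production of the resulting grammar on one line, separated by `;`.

Expr → b | X1 Y1 | X2 Atom; Atom → X1 X1 | c | Factor X1 | Atom Y2; Factor → c | X1 Y3; X1 → c; X2 → b; Y1 → X1 X2; Y2 → X1 Atom; Y3 → X1 Factor

Introduce a nonterminal for each terminal appearing in a rule of length ≥ 2: X1 → c, X2 → b.
Binarize each right-hand side of length ≥ 3 by chaining fresh nonterminals (Y1, Y2, …): affected rules were Expr → X1 X1 X2; Atom → Atom X1 Atom; Factor → X1 X1 Factor.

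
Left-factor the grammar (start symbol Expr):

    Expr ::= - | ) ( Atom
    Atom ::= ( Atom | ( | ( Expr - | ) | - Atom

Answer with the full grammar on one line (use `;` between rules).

Atom has alternatives sharing prefix '(': factor to Atom → ( Atom1 with Atom1 → Atom | ε | Expr -.

Expr ::= - | ) ( Atom; Atom ::= ) | - Atom | ( Atom1; Atom1 ::= Atom | ε | Expr -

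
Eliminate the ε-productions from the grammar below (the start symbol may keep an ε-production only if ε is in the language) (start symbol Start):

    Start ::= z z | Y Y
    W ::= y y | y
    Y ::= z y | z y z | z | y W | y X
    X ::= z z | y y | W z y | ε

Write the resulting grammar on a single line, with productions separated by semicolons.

Start ::= z z | Y Y; W ::= y y | y; Y ::= z y | z y z | z | y W | y X | y; X ::= z z | y y | W z y

Nullable nonterminals: {X}.
ε ∉ L(G), so no ε-production is kept.
Add the nullable-subset variants: Y → y X gives y X | y.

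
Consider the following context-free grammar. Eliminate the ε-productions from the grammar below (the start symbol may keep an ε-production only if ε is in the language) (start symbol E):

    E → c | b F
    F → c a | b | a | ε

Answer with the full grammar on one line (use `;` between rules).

The nullable symbols are {F}.
ε ∉ L(G), so no ε-production is kept.
Add the nullable-subset variants: E → b F gives b F | b.

E → c | b F | b; F → c a | b | a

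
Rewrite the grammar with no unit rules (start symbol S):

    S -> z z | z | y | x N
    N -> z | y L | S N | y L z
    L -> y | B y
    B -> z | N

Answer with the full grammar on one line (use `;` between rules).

S -> z z | z | y | x N; N -> z | y L | S N | y L z; L -> y | B y; B -> z | y L | S N | y L z

Unit pairs: B ⇒* {N}.
For each unit pair (A, B), copy every non-unit production of B to A, then drop all unit productions.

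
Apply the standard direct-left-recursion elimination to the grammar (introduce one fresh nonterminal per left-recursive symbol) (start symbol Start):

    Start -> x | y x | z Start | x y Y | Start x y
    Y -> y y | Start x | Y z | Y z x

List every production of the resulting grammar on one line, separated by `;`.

Start -> x Start1 | y x Start1 | z Start Start1 | x y Y Start1; Y -> y y Y1 | Start x Y1; Start1 -> x y Start1 | ε; Y1 -> z Y1 | z x Y1 | ε

Start, Y are directly left-recursive.
For Start: α = {x y}, β = {x, y x, z Start, x y Y}. Rewrite as Start → β Start1 and Start1 → α Start1 | ε.
For Y: α = {z, z x}, β = {y y, Start x}. Rewrite as Y → β Y1 and Y1 → α Y1 | ε.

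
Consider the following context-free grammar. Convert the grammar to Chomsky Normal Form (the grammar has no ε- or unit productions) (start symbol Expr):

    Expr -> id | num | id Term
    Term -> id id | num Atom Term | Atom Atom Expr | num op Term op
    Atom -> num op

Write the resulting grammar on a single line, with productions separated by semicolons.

Introduce a nonterminal for each terminal appearing in a rule of length ≥ 2: X1 → id, X2 → num, X3 → op.
Binarize each right-hand side of length ≥ 3 by chaining fresh nonterminals (Y1, Y2, …): affected rules were Term → X2 Atom Term; Term → Atom Atom Expr; Term → X2 X3 Term X3.

Expr -> id | num | X1 Term; Term -> X1 X1 | X2 Y1 | Atom Y2 | X2 Y3; Atom -> X2 X3; X1 -> id; X2 -> num; X3 -> op; Y1 -> Atom Term; Y2 -> Atom Expr; Y3 -> X3 Y4; Y4 -> Term X3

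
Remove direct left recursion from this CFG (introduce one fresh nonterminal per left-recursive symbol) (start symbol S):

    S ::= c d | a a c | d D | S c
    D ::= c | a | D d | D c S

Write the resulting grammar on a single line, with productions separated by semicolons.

S, D are directly left-recursive.
For S: α = {c}, β = {c d, a a c, d D}. Rewrite as S → β S' and S' → α S' | ε.
For D: α = {d, c S}, β = {c, a}. Rewrite as D → β D' and D' → α D' | ε.

S ::= c d S' | a a c S' | d D S'; D ::= c D' | a D'; S' ::= c S' | ε; D' ::= d D' | c S D' | ε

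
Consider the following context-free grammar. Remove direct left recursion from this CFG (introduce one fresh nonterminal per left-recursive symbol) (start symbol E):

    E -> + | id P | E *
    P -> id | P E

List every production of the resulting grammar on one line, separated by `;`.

Directly left-recursive nonterminals: E, P.
For E: α = {*}, β = {+, id P}. Rewrite as E → β E' and E' → α E' | ε.
For P: α = {E}, β = {id}. Rewrite as P → β P' and P' → α P' | ε.

E -> + E' | id P E'; P -> id P'; E' -> * E' | ε; P' -> E P' | ε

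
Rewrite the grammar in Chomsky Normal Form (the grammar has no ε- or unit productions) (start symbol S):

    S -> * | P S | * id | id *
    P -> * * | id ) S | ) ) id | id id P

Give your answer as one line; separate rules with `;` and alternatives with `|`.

Introduce a nonterminal for each terminal appearing in a rule of length ≥ 2: X1 → *, X2 → id, X3 → ).
Binarize each right-hand side of length ≥ 3 by chaining fresh nonterminals (Y1, Y2, …): affected rules were P → X2 X3 S; P → X3 X3 X2; P → X2 X2 P.

S -> * | P S | X1 X2 | X2 X1; P -> X1 X1 | X2 Y1 | X3 Y2 | X2 Y3; X1 -> *; X2 -> id; X3 -> ); Y1 -> X3 S; Y2 -> X3 X2; Y3 -> X2 P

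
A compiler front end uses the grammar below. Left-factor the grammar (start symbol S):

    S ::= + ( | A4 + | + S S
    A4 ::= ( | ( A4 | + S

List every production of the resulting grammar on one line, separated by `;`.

S has alternatives sharing prefix '+': factor to S → + S' with S' → ( | S S.
A4 has alternatives sharing prefix '(': factor to A4 → ( A4' with A4' → ε | A4.

S ::= A4 + | + S'; A4 ::= + S | ( A4'; S' ::= ( | S S; A4' ::= ε | A4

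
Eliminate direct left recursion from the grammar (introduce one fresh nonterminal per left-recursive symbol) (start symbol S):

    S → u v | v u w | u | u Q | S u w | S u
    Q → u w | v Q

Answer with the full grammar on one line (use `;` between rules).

S is directly left-recursive.
For S: α = {u w, u}, β = {u v, v u w, u, u Q}. Rewrite as S → β S' and S' → α S' | ε.

S → u v S' | v u w S' | u S' | u Q S'; Q → u w | v Q; S' → u w S' | u S' | ε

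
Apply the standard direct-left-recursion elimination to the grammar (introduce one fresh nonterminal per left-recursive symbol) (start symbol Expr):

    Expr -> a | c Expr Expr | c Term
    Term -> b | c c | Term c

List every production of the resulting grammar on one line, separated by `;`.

Expr -> a | c Expr Expr | c Term; Term -> b Term1 | c c Term1; Term1 -> c Term1 | eps

Directly left-recursive nonterminal: Term.
For Term: α = {c}, β = {b, c c}. Rewrite as Term → β Term1 and Term1 → α Term1 | ε.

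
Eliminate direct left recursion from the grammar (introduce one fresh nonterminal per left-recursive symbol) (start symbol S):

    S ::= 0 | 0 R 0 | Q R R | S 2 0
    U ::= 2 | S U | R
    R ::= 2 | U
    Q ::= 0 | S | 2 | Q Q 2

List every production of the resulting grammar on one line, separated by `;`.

S, Q are directly left-recursive.
For S: α = {2 0}, β = {0, 0 R 0, Q R R}. Rewrite as S → β S' and S' → α S' | ε.
For Q: α = {Q 2}, β = {0, S, 2}. Rewrite as Q → β Q' and Q' → α Q' | ε.

S ::= 0 S' | 0 R 0 S' | Q R R S'; U ::= 2 | S U | R; R ::= 2 | U; Q ::= 0 Q' | S Q' | 2 Q'; S' ::= 2 0 S' | ε; Q' ::= Q 2 Q' | ε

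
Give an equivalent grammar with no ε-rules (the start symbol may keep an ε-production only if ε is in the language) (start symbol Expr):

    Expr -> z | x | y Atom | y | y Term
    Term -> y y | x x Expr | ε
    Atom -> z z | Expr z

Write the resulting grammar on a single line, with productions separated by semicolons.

Expr -> z | x | y Atom | y | y Term; Term -> y y | x x Expr; Atom -> z z | Expr z

Nullable set = {Term}.
ε ∉ L(G), so no ε-production is kept.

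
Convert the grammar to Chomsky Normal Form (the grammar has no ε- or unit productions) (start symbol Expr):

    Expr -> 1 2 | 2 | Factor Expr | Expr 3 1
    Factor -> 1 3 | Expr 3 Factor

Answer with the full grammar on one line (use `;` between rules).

Introduce a nonterminal for each terminal appearing in a rule of length ≥ 2: X1 → 1, X2 → 2, X3 → 3.
Binarize each right-hand side of length ≥ 3 by chaining fresh nonterminals (Y1, Y2, …): affected rules were Expr → Expr X3 X1; Factor → Expr X3 Factor.

Expr -> X1 X2 | 2 | Factor Expr | Expr Y1; Factor -> X1 X3 | Expr Y2; X1 -> 1; X2 -> 2; X3 -> 3; Y1 -> X3 X1; Y2 -> X3 Factor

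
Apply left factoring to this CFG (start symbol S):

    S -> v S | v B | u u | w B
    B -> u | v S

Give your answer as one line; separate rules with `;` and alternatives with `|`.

S -> u u | w B | v S'; B -> u | v S; S' -> S | B

S has alternatives sharing prefix 'v': factor to S → v S' with S' → S | B.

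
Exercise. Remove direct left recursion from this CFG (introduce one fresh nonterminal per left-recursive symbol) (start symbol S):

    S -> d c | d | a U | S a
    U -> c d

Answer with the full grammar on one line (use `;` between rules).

Left recursion appears on S.
For S: α = {a}, β = {d c, d, a U}. Rewrite as S → β S' and S' → α S' | ε.

S -> d c S' | d S' | a U S'; U -> c d; S' -> a S' | ε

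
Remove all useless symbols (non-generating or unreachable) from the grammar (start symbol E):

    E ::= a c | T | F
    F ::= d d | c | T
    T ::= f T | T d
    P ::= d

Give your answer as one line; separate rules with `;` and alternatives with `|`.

E ::= a c | F; F ::= d d | c

Generating nonterminals: {E, F, P}.
Reachable from E after that: {E, F}.
Removed useless symbols: {P, T} and every production mentioning them.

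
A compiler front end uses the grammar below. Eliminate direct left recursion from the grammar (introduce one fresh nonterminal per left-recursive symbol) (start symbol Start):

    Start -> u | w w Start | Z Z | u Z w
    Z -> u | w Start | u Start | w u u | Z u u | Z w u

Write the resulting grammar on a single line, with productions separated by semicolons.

Left recursion appears on Z.
For Z: α = {u u, w u}, β = {u, w Start, u Start, w u u}. Rewrite as Z → β Z1 and Z1 → α Z1 | ε.

Start -> u | w w Start | Z Z | u Z w; Z -> u Z1 | w Start Z1 | u Start Z1 | w u u Z1; Z1 -> u u Z1 | w u Z1 | ε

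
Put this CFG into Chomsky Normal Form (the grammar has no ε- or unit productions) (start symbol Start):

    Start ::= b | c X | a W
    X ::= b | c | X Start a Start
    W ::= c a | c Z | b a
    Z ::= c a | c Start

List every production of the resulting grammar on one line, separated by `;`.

Start ::= b | X1 X | X2 W; X ::= b | c | X Y1; W ::= X1 X2 | X1 Z | X3 X2; Z ::= X1 X2 | X1 Start; X1 ::= c; X2 ::= a; X3 ::= b; Y1 ::= Start Y2; Y2 ::= X2 Start

Introduce a nonterminal for each terminal appearing in a rule of length ≥ 2: X1 → c, X2 → a, X3 → b.
Binarize each right-hand side of length ≥ 3 by chaining fresh nonterminals (Y1, Y2, …): affected rules were X → X Start X2 Start.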